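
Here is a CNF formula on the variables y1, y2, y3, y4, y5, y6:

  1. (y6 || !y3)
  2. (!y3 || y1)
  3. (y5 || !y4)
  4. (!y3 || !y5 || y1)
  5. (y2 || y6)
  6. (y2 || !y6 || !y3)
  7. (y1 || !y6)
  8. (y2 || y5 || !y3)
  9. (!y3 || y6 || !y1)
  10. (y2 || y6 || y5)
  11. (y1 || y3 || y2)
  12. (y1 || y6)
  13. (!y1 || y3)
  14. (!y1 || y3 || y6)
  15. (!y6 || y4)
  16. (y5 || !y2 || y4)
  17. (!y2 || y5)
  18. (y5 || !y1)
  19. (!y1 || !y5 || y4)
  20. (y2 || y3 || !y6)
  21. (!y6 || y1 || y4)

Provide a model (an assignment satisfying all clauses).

Branch on y1: take y1 = True.
  then y3 is forced to True.
  then y6 is forced to True.
  then y2 is forced to True.
  then y4 is forced to True.
  then y5 is forced to True.
Every clause has at least one true literal under this assignment.

y1=1  y2=1  y3=1  y4=1  y5=1  y6=1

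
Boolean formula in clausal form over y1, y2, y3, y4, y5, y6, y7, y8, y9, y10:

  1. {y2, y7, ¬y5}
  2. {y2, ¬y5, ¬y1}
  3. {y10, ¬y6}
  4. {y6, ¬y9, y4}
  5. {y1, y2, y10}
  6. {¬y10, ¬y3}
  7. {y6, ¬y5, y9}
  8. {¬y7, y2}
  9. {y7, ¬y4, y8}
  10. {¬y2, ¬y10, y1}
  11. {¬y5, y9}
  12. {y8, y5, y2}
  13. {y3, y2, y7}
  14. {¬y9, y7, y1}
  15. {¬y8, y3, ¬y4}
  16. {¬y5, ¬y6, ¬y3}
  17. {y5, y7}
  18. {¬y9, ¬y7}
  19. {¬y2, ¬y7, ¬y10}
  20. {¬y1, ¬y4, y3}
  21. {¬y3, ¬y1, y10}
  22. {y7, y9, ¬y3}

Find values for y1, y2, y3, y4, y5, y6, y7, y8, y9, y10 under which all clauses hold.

Set y1 = False and propagate.
The remaining clauses are satisfied by y2 = True, y3 = True, y4 = False, y5 = False, y6 = False, y7 = True, y8 = False, y9 = False, y10 = False.

y1 = F  y2 = T  y3 = T  y4 = F  y5 = F  y6 = F  y7 = T  y8 = F  y9 = F  y10 = F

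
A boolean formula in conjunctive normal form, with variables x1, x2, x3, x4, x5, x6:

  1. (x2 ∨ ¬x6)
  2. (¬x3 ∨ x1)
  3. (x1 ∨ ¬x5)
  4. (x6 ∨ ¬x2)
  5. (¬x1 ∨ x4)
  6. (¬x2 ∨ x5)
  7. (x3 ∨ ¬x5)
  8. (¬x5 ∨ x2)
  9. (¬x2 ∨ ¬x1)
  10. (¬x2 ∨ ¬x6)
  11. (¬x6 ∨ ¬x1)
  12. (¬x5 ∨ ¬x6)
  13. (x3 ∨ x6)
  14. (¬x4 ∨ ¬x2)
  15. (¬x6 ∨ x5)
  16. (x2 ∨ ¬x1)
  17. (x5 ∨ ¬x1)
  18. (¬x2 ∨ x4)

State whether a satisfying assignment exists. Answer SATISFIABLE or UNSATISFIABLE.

UNSATISFIABLE

x2 = True:
  propagation gives x6=True; an empty clause results — contradiction.
x2 = False:
  propagation gives x6=False, x5=False, x3=True, x1=True; an empty clause results — contradiction.
Every branch closes, so no satisfying assignment exists.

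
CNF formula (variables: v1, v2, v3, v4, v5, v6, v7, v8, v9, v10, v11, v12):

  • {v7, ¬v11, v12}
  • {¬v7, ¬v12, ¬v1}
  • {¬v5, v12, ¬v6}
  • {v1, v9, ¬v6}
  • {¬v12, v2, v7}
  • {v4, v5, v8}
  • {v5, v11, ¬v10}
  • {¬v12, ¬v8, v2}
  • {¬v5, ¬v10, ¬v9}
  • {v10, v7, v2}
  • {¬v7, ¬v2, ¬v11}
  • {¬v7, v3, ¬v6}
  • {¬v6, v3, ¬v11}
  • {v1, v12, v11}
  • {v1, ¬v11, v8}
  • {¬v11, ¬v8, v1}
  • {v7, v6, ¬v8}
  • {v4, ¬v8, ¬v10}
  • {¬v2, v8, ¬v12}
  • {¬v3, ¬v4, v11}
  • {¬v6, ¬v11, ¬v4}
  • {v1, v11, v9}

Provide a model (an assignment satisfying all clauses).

v1=True, v2=False, v3=True, v4=True, v5=True, v6=False, v7=True, v8=True, v9=False, v10=False, v11=True, v12=False

Branch on v1: take v1 = True.
Branch on v2: take v2 = False.
Branch on v3: take v3 = True.
The remaining clauses are satisfied by v4 = True, v5 = True, v6 = False, v7 = True, v8 = True, v9 = False, v10 = False, v11 = True, v12 = False.
Every clause has at least one true literal under this assignment.
Check each clause:
  1. {v7, v12, ¬v11} — v7 is true.
  2. {¬v7, ¬v1, ¬v12} — ¬v12 is true.
  3. {v12, ¬v5, ¬v6} — ¬v6 is true.
  4. {v1, ¬v6, v9} — v1 is true.
  5. {¬v12, v7, v2} — ¬v12 is true.
  6. {v5, v4, v8} — v8 is true.
  7. {¬v10, v11, v5} — v11 is true.
  8. {v2, ¬v8, ¬v12} — ¬v12 is true.
  9. {¬v10, ¬v5, ¬v9} — ¬v10 is true.
  10. {v10, v2, v7} — v7 is true.
  11. {¬v11, ¬v7, ¬v2} — ¬v2 is true.
  12. {¬v6, v3, ¬v7} — ¬v6 is true.
  13. {¬v6, v3, ¬v11} — ¬v6 is true.
  14. {v11, v12, v1} — v1 is true.
  15. {v1, ¬v11, v8} — v8 is true.
  16. {v1, ¬v8, ¬v11} — v1 is true.
  17. {v6, ¬v8, v7} — v7 is true.
  18. {v4, ¬v8, ¬v10} — v4 is true.
  19. {v8, ¬v2, ¬v12} — v8 is true.
  20. {¬v4, ¬v3, v11} — v11 is true.
  21. {¬v4, ¬v11, ¬v6} — ¬v6 is true.
  22. {v11, v9, v1} — v1 is true.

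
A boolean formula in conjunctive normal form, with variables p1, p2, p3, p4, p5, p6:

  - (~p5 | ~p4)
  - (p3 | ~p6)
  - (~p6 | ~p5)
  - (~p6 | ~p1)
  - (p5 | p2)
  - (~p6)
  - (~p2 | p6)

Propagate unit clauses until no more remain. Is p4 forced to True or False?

Unit clause (~p6) sets p6 = False.
(~p2 | p6): since p6 = False, the clause reduces to (~p2). p2 = False.
In (p2 | p5), p2 is now false; p5 must hold, so p5 = True.
(~p4 | ~p5) with p5 = True leaves only ~p4, so p4 = False.

False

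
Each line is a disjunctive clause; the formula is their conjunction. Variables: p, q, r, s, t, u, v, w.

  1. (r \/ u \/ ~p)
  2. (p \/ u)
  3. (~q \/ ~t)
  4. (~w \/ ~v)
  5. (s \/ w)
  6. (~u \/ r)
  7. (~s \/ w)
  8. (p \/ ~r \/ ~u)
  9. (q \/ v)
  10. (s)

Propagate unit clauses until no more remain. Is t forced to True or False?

False

Unit clause (s) sets s = True.
From (~s \/ w) and s = True: w = True.
From (~v \/ ~w) and w = True: v = False.
In (q \/ v), v is now false; q must hold, so q = True.
(~q \/ ~t) with q = True leaves only ~t, so t = False.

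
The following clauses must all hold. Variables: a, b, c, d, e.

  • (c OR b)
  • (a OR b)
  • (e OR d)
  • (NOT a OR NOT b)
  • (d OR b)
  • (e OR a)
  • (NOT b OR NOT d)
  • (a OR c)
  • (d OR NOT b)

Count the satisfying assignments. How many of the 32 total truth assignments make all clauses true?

2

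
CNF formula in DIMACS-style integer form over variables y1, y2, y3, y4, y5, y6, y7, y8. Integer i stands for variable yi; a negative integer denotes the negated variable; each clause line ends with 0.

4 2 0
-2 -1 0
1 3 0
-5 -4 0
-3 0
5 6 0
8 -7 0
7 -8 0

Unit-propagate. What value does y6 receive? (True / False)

Unit clause (~y3) sets y3 = False.
(y1 \/ y3): since y3 = False, the clause reduces to (y1). y1 = True.
(~y1 \/ ~y2): since y1 = True, the clause reduces to (~y2). y2 = False.
(y4 \/ y2): since y2 = False, the clause reduces to (y4). y4 = True.
(~y5 \/ ~y4) with y4 = True leaves only ~y5, so y5 = False.
(y5 \/ y6) with y5 = False leaves only y6, so y6 = True.

True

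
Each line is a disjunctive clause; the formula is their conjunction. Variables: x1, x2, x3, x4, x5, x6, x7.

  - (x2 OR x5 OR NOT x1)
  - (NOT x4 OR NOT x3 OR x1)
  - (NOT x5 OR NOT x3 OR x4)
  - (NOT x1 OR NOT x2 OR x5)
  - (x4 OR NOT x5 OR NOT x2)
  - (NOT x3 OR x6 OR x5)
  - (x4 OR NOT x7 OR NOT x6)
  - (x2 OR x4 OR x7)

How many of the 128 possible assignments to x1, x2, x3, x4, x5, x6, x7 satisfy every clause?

39

Split on x4, then x5.
  x4=T, x5=T: x2, x6, x7 free; 3 ways for (x1,x3) × 2^3 = 24.
  x4=T, x5=F: forces x1=F; x3=F; x2, x6, x7 free → 2^3 = 8.
  x4=F, x5=T: remaining (x1,x2,x3,x6,x7) ∈ {(F,F,F,F,T); (T,F,F,F,T)} — 2.
  x4=F, x5=F: 5 of the 32 assignments to (x1,x2,x3,x6,x7) work.
Total: 24 + 8 + 2 + 5 = 39.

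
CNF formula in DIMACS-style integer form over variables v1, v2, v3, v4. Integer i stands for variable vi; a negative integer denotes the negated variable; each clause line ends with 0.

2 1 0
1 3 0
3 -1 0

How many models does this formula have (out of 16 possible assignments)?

6

Satisfying assignments:
  v1=0 v2=1 v3=1 v4=0
  v1=0 v2=1 v3=1 v4=1
  v1=1 v2=0 v3=1 v4=0
  v1=1 v2=0 v3=1 v4=1
  v1=1 v2=1 v3=1 v4=0
  v1=1 v2=1 v3=1 v4=1
That's 6 in total.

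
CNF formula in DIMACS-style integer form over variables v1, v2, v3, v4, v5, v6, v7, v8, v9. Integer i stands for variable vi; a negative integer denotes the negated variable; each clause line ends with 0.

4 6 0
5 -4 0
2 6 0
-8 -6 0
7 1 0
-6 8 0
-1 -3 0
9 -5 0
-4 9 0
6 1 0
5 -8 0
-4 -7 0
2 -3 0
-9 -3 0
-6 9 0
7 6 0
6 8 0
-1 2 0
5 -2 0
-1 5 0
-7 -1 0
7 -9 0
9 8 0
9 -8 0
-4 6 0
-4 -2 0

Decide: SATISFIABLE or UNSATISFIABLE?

UNSATISFIABLE

v6 = True:
  propagation gives v8=False; an empty clause results — contradiction.
v6 = False:
  propagation gives v4=True; an empty clause results — contradiction.
Every branch closes, so no satisfying assignment exists.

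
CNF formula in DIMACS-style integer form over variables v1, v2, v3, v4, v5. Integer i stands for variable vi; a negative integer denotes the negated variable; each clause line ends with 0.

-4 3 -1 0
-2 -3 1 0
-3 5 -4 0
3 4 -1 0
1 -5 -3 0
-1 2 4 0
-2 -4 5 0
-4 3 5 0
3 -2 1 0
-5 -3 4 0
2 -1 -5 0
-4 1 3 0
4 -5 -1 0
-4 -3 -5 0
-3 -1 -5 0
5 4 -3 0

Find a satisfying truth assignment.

v1=F  v2=F  v3=F  v4=F  v5=F

Branch on v1: take v1 = False.
For the remaining variables, v2 = False, v3 = False, v4 = False, v5 = False works.
Every clause has at least one true literal under this assignment.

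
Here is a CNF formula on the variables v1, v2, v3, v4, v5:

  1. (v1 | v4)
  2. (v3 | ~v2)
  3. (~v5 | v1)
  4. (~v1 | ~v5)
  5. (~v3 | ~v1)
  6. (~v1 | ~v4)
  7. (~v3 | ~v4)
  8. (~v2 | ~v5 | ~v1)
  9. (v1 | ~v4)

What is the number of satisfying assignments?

The models are:
  v1=T v2=F v3=F v4=F v5=F
That's 1 in total.

1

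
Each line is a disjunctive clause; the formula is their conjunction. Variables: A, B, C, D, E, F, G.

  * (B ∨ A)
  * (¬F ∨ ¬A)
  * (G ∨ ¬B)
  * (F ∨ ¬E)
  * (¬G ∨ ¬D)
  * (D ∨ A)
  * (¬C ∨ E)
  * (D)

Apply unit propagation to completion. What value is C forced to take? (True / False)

(D) stands alone — D = True.
(¬G ∨ ¬D) with D = True leaves only ¬G, so G = False.
From (G ∨ ¬B) and G = False: B = False.
In (A ∨ B), B is now false; A must hold, so A = True.
From (¬A ∨ ¬F) and A = True: F = False.
(¬E ∨ F) with F = False leaves only ¬E, so E = False.
(E ∨ ¬C): since E = False, the clause reduces to (¬C). C = False.

False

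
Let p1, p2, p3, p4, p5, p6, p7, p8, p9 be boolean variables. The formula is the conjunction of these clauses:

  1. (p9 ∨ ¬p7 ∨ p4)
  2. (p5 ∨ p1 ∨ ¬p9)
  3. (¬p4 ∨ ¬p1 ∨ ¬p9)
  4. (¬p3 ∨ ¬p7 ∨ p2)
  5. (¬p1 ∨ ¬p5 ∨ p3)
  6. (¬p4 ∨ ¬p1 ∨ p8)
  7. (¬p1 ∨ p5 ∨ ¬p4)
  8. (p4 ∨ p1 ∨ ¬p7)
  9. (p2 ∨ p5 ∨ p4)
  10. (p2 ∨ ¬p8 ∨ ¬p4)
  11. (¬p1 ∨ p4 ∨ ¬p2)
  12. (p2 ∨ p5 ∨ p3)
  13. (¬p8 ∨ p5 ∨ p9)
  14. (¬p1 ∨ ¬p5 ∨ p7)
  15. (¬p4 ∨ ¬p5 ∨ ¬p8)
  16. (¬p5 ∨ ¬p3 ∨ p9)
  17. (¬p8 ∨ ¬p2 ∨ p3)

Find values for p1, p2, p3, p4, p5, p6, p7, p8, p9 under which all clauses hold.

p1=F, p2=F, p3=T, p4=F, p5=T, p6=F, p7=F, p8=F, p9=T

Branch on p1: take p1 = False.
The remaining clauses are satisfied by p2 = False, p3 = True, p4 = False, p5 = True, p6 = False, p7 = False, p8 = False, p9 = True.
Check each clause:
  1. (¬p7 ∨ p9 ∨ p4) — ¬p7 is true.
  2. (¬p9 ∨ p1 ∨ p5) — p5 is true.
  3. (¬p1 ∨ ¬p9 ∨ ¬p4) — ¬p4 is true.
  4. (¬p3 ∨ ¬p7 ∨ p2) — ¬p7 is true.
  5. (p3 ∨ ¬p1 ∨ ¬p5) — p3 is true.
  6. (p8 ∨ ¬p1 ∨ ¬p4) — ¬p4 is true.
  7. (p5 ∨ ¬p4 ∨ ¬p1) — ¬p4 is true.
  8. (¬p7 ∨ p1 ∨ p4) — ¬p7 is true.
  9. (p4 ∨ p5 ∨ p2) — p5 is true.
  10. (¬p8 ∨ ¬p4 ∨ p2) — ¬p8 is true.
  11. (¬p2 ∨ ¬p1 ∨ p4) — ¬p1 is true.
  12. (p3 ∨ p2 ∨ p5) — p3 is true.
  13. (¬p8 ∨ p5 ∨ p9) — ¬p8 is true.
  14. (¬p5 ∨ ¬p1 ∨ p7) — ¬p1 is true.
  15. (¬p4 ∨ ¬p8 ∨ ¬p5) — ¬p8 is true.
  16. (¬p3 ∨ ¬p5 ∨ p9) — p9 is true.
  17. (¬p8 ∨ p3 ∨ ¬p2) — ¬p8 is true.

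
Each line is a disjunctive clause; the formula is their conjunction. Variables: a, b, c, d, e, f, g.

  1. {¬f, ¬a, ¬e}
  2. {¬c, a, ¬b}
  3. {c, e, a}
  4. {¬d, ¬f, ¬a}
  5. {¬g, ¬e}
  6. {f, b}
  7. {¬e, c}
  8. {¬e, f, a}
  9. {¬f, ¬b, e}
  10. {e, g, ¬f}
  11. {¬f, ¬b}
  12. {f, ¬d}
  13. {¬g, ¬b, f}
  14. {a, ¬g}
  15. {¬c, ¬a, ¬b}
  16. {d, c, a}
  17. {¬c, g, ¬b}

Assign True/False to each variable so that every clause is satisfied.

a = T  b = T  c = F  d = F  e = F  f = F  g = F

Branch on a: take a = True.
The remaining clauses are satisfied by b = True, c = False, d = False, e = False, f = False, g = False.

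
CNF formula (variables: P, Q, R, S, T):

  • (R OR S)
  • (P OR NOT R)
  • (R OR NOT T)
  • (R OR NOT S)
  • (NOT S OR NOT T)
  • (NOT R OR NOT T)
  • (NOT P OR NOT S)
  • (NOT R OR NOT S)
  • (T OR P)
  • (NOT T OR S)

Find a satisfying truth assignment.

P = T, Q = F, R = T, S = F, T = F

Branch on P: take P = True.
  then S is forced to False.
  then R is forced to True.
  then T is forced to False.
Q is now unconstrained; take Q = False.
Check each clause:
  1. (S OR R) — R is true.
  2. (P OR NOT R) — P is true.
  3. (NOT T OR R) — R is true.
  4. (R OR NOT S) — R is true.
  5. (NOT T OR NOT S) — NOT T is true.
  6. (NOT R OR NOT T) — NOT T is true.
  7. (NOT P OR NOT S) — NOT S is true.
  8. (NOT S OR NOT R) — NOT S is true.
  9. (P OR T) — P is true.
  10. (S OR NOT T) — NOT T is true.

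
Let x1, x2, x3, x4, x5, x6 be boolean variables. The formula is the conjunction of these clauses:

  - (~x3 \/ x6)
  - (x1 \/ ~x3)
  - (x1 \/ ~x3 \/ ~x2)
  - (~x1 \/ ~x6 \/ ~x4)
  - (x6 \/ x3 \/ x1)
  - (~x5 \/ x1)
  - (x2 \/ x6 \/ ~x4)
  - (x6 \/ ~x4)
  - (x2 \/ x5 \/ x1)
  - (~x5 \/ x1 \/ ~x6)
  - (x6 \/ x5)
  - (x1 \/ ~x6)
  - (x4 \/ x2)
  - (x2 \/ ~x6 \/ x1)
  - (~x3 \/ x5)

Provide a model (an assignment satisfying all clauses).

Set x1 = True and propagate.
For the remaining variables, x2 = True, x3 = False, x4 = False, x5 = True, x6 = True works.
Check each clause:
  1. (~x3 \/ x6) — ~x3 is true.
  2. (~x3 \/ x1) — x1 is true.
  3. (~x3 \/ x1 \/ ~x2) — x1 is true.
  4. (~x4 \/ ~x6 \/ ~x1) — ~x4 is true.
  5. (x1 \/ x3 \/ x6) — x1 is true.
  6. (~x5 \/ x1) — x1 is true.
  7. (x6 \/ x2 \/ ~x4) — x2 is true.
  8. (x6 \/ ~x4) — ~x4 is true.
  9. (x1 \/ x2 \/ x5) — x1 is true.
  10. (~x6 \/ ~x5 \/ x1) — x1 is true.
  11. (x5 \/ x6) — x5 is true.
  12. (~x6 \/ x1) — x1 is true.
  13. (x2 \/ x4) — x2 is true.
  14. (x1 \/ x2 \/ ~x6) — x1 is true.
  15. (x5 \/ ~x3) — ~x3 is true.

x1 = True, x2 = True, x3 = False, x4 = False, x5 = True, x6 = True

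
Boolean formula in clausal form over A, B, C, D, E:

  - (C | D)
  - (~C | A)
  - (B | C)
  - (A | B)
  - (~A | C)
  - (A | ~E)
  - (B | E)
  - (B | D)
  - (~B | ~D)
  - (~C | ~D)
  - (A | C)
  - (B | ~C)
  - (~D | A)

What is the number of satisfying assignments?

2

The models are:
  A=T B=T C=T D=F E=F
  A=T B=T C=T D=F E=T
That's 2 in total.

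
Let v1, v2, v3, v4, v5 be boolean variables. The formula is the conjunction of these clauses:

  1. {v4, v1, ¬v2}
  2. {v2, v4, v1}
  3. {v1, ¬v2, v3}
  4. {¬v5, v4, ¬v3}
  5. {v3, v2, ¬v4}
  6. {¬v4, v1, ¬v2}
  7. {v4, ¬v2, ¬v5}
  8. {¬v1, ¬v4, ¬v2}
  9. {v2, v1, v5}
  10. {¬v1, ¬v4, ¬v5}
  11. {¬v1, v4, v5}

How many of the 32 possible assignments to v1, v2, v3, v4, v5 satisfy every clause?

The models are:
  v1=0 v2=0 v3=1 v4=1 v5=1
  v1=1 v2=0 v3=0 v4=0 v5=1
  v1=1 v2=0 v3=1 v4=1 v5=0
That's 3 in total.

3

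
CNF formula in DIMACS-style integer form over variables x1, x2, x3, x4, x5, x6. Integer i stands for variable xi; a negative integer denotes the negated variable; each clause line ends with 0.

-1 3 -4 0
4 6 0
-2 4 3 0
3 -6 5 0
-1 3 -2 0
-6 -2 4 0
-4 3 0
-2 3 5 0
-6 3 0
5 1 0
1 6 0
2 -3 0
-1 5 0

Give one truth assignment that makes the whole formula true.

x1=T, x2=T, x3=T, x4=T, x5=T, x6=F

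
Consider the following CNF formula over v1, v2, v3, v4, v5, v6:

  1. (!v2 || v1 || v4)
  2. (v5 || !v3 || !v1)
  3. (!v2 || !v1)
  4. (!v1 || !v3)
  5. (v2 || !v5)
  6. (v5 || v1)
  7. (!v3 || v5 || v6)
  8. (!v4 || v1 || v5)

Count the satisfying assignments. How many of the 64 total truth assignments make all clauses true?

8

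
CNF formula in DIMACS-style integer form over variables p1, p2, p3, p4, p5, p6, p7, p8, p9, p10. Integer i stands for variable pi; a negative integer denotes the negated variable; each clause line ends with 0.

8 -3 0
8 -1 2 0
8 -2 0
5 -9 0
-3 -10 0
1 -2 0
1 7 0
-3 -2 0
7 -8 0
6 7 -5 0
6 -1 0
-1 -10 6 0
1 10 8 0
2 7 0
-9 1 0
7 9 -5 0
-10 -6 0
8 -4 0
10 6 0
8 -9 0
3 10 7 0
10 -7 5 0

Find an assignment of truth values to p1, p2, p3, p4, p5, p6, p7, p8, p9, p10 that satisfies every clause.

Pure literal: p4 appears only negated; assign p4 = False.
Try p1 = True.
  then p6 is forced to True.
  then p10 is forced to False.
Set p2 = True and propagate.
  then p8 is forced to True.
  then p3 is forced to False.
  then p7 is forced to True.
  then p5 is forced to True.
p9 is now unconstrained; take p9 = False.

p1=1, p2=1, p3=0, p4=0, p5=1, p6=1, p7=1, p8=1, p9=0, p10=0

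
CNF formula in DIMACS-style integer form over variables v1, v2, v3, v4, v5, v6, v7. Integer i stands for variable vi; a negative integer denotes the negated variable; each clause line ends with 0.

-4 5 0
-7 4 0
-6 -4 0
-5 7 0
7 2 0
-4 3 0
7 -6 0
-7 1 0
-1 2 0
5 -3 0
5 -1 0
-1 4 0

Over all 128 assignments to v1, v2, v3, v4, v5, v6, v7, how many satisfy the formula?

Satisfying assignments:
  v1=0 v2=1 v3=0 v4=0 v5=0 v6=0 v7=0
  v1=1 v2=1 v3=1 v4=1 v5=1 v6=0 v7=1
Count: 2.

2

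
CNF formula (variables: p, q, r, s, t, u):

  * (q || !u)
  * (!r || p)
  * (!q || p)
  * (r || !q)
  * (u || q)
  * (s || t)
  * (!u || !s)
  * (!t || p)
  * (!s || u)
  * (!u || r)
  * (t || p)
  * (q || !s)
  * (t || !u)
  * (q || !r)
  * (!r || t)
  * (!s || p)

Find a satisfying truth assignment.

p=T, q=T, r=T, s=F, t=T, u=F

Pure literal: p appears only positively; assign p = True.
Branch on q: take q = True.
  then r is forced to True.
  then t is forced to True.
Branch on s: take s = False.
u is now unconstrained; take u = False.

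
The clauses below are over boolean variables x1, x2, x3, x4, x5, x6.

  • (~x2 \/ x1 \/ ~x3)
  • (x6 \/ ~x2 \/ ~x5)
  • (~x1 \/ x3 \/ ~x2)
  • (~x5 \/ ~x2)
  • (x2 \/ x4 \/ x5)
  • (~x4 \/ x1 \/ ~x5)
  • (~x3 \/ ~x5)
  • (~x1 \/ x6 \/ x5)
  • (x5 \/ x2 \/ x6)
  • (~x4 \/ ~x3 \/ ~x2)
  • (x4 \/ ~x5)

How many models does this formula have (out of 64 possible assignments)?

11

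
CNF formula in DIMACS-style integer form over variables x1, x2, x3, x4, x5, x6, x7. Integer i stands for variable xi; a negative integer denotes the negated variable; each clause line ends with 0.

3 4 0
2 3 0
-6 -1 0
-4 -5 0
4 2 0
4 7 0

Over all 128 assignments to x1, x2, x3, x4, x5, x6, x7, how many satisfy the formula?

24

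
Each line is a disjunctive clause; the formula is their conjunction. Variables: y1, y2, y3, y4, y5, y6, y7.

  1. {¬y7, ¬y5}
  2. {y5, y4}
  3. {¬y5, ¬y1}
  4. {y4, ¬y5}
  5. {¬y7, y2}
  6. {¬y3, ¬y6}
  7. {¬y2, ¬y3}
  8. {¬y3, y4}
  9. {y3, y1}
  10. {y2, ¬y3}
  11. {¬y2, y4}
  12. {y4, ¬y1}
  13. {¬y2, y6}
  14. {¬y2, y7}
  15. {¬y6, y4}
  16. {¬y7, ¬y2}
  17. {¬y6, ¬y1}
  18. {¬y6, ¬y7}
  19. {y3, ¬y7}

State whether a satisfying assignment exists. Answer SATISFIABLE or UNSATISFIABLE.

Pure literal: y4 appears only positively; assign y4 = True.
Try y1 = True.
  then y5 is forced to False.
  then y6 is forced to False.
  then y2 is forced to False.
  then y7 is forced to False.
  then y3 is forced to False.
So y1 = True, y2 = False, y3 = False, y4 = True, y5 = False, y6 = False, y7 = False is a satisfying assignment.

SATISFIABLE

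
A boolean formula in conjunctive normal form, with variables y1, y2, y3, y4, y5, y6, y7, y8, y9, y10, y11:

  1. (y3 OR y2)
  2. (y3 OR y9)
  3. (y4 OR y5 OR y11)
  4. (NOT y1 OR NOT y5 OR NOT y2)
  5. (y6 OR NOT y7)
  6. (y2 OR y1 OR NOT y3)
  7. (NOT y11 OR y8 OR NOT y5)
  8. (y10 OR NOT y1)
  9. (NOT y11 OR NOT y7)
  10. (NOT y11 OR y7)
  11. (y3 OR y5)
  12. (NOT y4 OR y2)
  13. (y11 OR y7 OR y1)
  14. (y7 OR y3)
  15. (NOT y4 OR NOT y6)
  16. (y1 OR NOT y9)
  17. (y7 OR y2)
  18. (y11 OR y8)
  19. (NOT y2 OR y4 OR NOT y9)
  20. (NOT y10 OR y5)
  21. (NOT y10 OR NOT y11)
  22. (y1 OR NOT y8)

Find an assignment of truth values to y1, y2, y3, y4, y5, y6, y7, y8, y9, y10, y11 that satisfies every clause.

Set y1 = True and propagate.
  then y10 is forced to True.
  then y5 is forced to True.
  then y2 is forced to False.
  then y3 is forced to True.
  then y4 is forced to False.
  then y7 is forced to True.
  then y6 is forced to True.
  then y11 is forced to False.
  then y8 is forced to True.
y9 is now unconstrained; take y9 = True.
Check each clause:
  1. (y2 OR y3) — y3 is true.
  2. (y9 OR y3) — y9 is true.
  3. (y4 OR y11 OR y5) — y5 is true.
  4. (NOT y5 OR NOT y2 OR NOT y1) — NOT y2 is true.
  5. (NOT y7 OR y6) — y6 is true.
  6. (y2 OR NOT y3 OR y1) — y1 is true.
  7. (y8 OR NOT y5 OR NOT y11) — y8 is true.
  8. (y10 OR NOT y1) — y10 is true.
  9. (NOT y7 OR NOT y11) — NOT y11 is true.
  10. (y7 OR NOT y11) — NOT y11 is true.
  11. (y5 OR y3) — y3 is true.
  12. (NOT y4 OR y2) — NOT y4 is true.
  13. (y7 OR y11 OR y1) — y1 is true.
  14. (y7 OR y3) — y3 is true.
  15. (NOT y6 OR NOT y4) — NOT y4 is true.
  16. (y1 OR NOT y9) — y1 is true.
  17. (y2 OR y7) — y7 is true.
  18. (y11 OR y8) — y8 is true.
  19. (y4 OR NOT y2 OR NOT y9) — NOT y2 is true.
  20. (NOT y10 OR y5) — y5 is true.
  21. (NOT y10 OR NOT y11) — NOT y11 is true.
  22. (NOT y8 OR y1) — y1 is true.

y1=1  y2=0  y3=1  y4=0  y5=1  y6=1  y7=1  y8=1  y9=1  y10=1  y11=0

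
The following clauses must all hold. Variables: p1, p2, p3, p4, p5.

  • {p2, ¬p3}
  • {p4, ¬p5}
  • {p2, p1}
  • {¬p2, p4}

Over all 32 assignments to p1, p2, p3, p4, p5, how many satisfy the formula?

Case analysis on p2 and p4:
  p2=1, p4=1: p1, p3, p5 free → 2^3 = 8.
  p2=1, p4=0: a clause becomes empty — 0.
  p2=0, p4=1: remaining (p1,p3,p5) ∈ {(1,0,0); (1,0,1)} — 2.
  p2=0, p4=0: remaining (p1,p3,p5) ∈ {(1,0,0)} — 1.
Total: 8 + 0 + 2 + 1 = 11.

11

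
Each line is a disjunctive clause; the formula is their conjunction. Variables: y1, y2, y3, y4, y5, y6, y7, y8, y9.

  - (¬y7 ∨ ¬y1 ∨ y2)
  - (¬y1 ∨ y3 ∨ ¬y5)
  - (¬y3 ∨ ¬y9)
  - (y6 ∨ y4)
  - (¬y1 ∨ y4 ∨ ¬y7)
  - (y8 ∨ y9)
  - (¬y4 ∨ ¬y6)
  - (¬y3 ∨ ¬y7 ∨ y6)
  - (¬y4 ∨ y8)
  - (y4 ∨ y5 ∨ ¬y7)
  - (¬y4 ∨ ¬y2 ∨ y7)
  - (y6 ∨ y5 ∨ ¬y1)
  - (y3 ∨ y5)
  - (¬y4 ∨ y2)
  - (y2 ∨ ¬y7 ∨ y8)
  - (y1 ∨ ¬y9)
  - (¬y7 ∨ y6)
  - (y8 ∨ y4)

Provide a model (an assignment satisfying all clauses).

y1=F  y2=F  y3=F  y4=F  y5=T  y6=T  y7=T  y8=T  y9=F

y8 occurs only positively in the remaining clauses — set y8 = True.
Set y1 = False and propagate.
  then y9 is forced to False.
Branch on y2: take y2 = False.
  then y4 is forced to False.
  then y6 is forced to True.
Set y3 = False and propagate.
  then y5 is forced to True.
y7 is now unconstrained; take y7 = True.
Every clause has at least one true literal under this assignment.
Check each clause:
  1. (¬y7 ∨ y2 ∨ ¬y1) — ¬y1 is true.
  2. (¬y5 ∨ y3 ∨ ¬y1) — ¬y1 is true.
  3. (¬y3 ∨ ¬y9) — ¬y3 is true.
  4. (y6 ∨ y4) — y6 is true.
  5. (y4 ∨ ¬y7 ∨ ¬y1) — ¬y1 is true.
  6. (y8 ∨ y9) — y8 is true.
  7. (¬y6 ∨ ¬y4) — ¬y4 is true.
  8. (¬y7 ∨ ¬y3 ∨ y6) — ¬y3 is true.
  9. (y8 ∨ ¬y4) — y8 is true.
  10. (¬y7 ∨ y4 ∨ y5) — y5 is true.
  11. (¬y4 ∨ y7 ∨ ¬y2) — ¬y4 is true.
  12. (¬y1 ∨ y6 ∨ y5) — y5 is true.
  13. (y5 ∨ y3) — y5 is true.
  14. (¬y4 ∨ y2) — ¬y4 is true.
  15. (¬y7 ∨ y8 ∨ y2) — y8 is true.
  16. (y1 ∨ ¬y9) — ¬y9 is true.
  17. (¬y7 ∨ y6) — y6 is true.
  18. (y4 ∨ y8) — y8 is true.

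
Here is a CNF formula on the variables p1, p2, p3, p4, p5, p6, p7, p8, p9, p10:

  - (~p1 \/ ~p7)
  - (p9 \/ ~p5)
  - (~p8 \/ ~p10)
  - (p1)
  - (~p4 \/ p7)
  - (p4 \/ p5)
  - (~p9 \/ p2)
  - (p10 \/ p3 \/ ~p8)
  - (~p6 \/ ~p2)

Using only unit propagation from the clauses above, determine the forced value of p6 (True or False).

(p1) stands alone — p1 = True.
(~p7 \/ ~p1) with p1 = True leaves only ~p7, so p7 = False.
From (p7 \/ ~p4) and p7 = False: p4 = False.
From (p4 \/ p5) and p4 = False: p5 = True.
(~p5 \/ p9): since p5 = True, the clause reduces to (p9). p9 = True.
From (~p9 \/ p2) and p9 = True: p2 = True.
(~p2 \/ ~p6) with p2 = True leaves only ~p6, so p6 = False.

False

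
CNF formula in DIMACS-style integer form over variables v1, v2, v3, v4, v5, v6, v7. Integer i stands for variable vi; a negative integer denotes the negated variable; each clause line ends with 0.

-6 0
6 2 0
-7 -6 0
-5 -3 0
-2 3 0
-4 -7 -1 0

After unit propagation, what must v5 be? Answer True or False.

(~v6) is a unit clause: v6 = False.
(v6 | v2): since v6 = False, the clause reduces to (v2). v2 = True.
(v3 | ~v2) with v2 = True leaves only v3, so v3 = True.
In (~v5 | ~v3), ~v3 is now false; ~v5 must hold, so v5 = False.

False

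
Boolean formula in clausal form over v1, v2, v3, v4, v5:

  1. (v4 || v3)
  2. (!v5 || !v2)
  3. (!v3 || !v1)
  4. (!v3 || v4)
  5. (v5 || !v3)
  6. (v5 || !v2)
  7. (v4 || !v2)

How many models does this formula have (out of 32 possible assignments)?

The models are:
  v1=0 v2=0 v3=0 v4=1 v5=0
  v1=0 v2=0 v3=0 v4=1 v5=1
  v1=0 v2=0 v3=1 v4=1 v5=1
  v1=1 v2=0 v3=0 v4=1 v5=0
  v1=1 v2=0 v3=0 v4=1 v5=1
That's 5 in total.

5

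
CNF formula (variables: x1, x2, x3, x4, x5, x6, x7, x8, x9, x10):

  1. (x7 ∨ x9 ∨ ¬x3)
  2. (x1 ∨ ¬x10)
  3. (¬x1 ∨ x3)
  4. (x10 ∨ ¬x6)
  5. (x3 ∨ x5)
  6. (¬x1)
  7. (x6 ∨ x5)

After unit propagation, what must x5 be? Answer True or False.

True

(¬x1) stands alone — x1 = False.
(x1 ∨ ¬x10): since x1 = False, the clause reduces to (¬x10). x10 = False.
From (x10 ∨ ¬x6) and x10 = False: x6 = False.
In (x6 ∨ x5), x6 is now false; x5 must hold, so x5 = True.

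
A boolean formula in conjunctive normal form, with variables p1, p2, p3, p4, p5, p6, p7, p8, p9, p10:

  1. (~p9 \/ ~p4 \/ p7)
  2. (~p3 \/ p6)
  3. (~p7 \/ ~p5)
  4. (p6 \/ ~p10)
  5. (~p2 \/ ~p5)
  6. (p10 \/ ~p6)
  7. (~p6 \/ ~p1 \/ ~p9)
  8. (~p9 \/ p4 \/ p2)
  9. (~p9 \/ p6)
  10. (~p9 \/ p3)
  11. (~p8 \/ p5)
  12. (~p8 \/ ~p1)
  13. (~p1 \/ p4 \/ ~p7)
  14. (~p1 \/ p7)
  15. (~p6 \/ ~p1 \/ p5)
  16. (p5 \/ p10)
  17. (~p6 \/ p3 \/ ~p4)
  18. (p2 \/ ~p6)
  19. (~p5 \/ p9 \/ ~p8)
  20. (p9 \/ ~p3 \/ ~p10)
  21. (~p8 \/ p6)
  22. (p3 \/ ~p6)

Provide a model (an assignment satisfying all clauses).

p1=False  p2=True  p3=True  p4=False  p5=False  p6=True  p7=True  p8=False  p9=True  p10=True

p1 occurs only negated in the remaining clauses — set p1 = False.
p8 occurs only negated in the remaining clauses — set p8 = False.
Try p2 = True.
  then p5 is forced to False.
  then p10 is forced to True.
  then p6 is forced to True.
  then p3 is forced to True.
  then p9 is forced to True.
Try p4 = False.
p7 is now unconstrained; take p7 = True.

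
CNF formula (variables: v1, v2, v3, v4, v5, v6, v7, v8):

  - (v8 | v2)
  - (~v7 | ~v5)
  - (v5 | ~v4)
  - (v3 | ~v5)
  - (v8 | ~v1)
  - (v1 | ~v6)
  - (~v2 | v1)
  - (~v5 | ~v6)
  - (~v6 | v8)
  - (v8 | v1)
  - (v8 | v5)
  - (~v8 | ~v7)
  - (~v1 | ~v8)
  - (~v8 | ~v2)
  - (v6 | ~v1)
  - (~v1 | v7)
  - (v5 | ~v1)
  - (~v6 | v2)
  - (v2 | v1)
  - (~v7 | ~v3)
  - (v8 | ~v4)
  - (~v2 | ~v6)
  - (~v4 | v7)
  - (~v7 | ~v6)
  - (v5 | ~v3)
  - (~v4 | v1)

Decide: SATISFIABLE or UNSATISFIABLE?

v1 = True:
  propagation gives v8=True; an empty clause results — contradiction.
v1 = False:
  propagation gives v6=False, v2=False; an empty clause results — contradiction.
Every branch closes, so no satisfying assignment exists.

UNSATISFIABLE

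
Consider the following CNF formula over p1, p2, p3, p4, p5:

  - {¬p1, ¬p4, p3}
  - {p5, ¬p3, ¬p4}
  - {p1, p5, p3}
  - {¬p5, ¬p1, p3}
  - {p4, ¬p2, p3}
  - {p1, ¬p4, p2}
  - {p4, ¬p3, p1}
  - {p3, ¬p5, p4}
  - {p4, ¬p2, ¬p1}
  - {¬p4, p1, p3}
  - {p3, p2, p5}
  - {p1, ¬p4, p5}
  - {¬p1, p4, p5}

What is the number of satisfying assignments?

4

Satisfying assignments:
  p1=F p2=T p3=T p4=T p5=T
  p1=T p2=F p3=T p4=F p5=T
  p1=T p2=F p3=T p4=T p5=T
  p1=T p2=T p3=T p4=T p5=T
That's 4 in total.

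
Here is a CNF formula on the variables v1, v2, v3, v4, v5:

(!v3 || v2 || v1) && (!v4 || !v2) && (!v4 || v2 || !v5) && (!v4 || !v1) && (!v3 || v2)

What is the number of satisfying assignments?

13

Case analysis on v2 and v4:
  v2=T, v4=T: a clause becomes empty — 0.
  v2=T, v4=F: v1, v3, v5 free → 2^3 = 8.
  v2=F, v4=T: remaining (v1,v3,v5) ∈ {(F,F,F)} — 1.
  v2=F, v4=F: remaining (v1,v3,v5) ∈ {(F,F,F); (F,F,T); (T,F,F); (T,F,T)} — 4.
Total: 0 + 8 + 1 + 4 = 13.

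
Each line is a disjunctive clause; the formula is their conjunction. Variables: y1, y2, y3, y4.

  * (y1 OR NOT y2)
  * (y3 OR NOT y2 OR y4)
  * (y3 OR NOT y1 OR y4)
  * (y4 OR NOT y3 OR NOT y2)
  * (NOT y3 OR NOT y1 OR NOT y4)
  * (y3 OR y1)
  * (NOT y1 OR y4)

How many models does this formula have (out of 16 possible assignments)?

The models are:
  y1=F y2=F y3=T y4=F
  y1=F y2=F y3=T y4=T
  y1=T y2=F y3=F y4=T
  y1=T y2=T y3=F y4=T
That's 4 in total.

4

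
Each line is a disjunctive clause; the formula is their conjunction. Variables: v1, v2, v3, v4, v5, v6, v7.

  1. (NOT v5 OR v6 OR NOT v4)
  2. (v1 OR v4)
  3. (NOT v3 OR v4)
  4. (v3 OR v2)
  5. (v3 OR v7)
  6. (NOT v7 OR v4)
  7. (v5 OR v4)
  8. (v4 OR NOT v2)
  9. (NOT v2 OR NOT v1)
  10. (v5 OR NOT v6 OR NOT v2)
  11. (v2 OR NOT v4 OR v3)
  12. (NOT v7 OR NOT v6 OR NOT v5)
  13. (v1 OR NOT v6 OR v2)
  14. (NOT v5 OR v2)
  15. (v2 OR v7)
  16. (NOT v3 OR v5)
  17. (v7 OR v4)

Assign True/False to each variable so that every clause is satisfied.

v1=F  v2=T  v3=F  v4=T  v5=F  v6=F  v7=T

Check each clause:
  1. (NOT v5 OR NOT v4 OR v6) — NOT v5 is true.
  2. (v4 OR v1) — v4 is true.
  3. (NOT v3 OR v4) — v4 is true.
  4. (v2 OR v3) — v2 is true.
  5. (v3 OR v7) — v7 is true.
  6. (v4 OR NOT v7) — v4 is true.
  7. (v4 OR v5) — v4 is true.
  8. (NOT v2 OR v4) — v4 is true.
  9. (NOT v2 OR NOT v1) — NOT v1 is true.
  10. (v5 OR NOT v2 OR NOT v6) — NOT v6 is true.
  11. (NOT v4 OR v3 OR v2) — v2 is true.
  12. (NOT v6 OR NOT v7 OR NOT v5) — NOT v6 is true.
  13. (NOT v6 OR v2 OR v1) — v2 is true.
  14. (NOT v5 OR v2) — v2 is true.
  15. (v2 OR v7) — v2 is true.
  16. (NOT v3 OR v5) — NOT v3 is true.
  17. (v7 OR v4) — v4 is true.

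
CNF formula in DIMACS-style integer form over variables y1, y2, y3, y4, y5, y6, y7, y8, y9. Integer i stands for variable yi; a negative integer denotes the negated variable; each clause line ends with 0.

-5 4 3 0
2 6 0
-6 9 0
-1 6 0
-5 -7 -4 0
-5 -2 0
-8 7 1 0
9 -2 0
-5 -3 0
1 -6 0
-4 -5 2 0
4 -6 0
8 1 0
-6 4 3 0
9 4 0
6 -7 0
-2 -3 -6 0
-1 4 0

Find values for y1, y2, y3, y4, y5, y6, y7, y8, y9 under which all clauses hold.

y1 = T, y2 = T, y3 = F, y4 = T, y5 = F, y6 = T, y7 = F, y8 = F, y9 = T

Check each clause:
  1. {y4, y3, ¬y5} — y4 is true.
  2. {y2, y6} — y2 is true.
  3. {¬y6, y9} — y9 is true.
  4. {¬y1, y6} — y6 is true.
  5. {¬y4, ¬y5, ¬y7} — ¬y7 is true.
  6. {¬y2, ¬y5} — ¬y5 is true.
  7. {y7, y1, ¬y8} — ¬y8 is true.
  8. {¬y2, y9} — y9 is true.
  9. {¬y3, ¬y5} — ¬y5 is true.
  10. {¬y6, y1} — y1 is true.
  11. {¬y4, ¬y5, y2} — y2 is true.
  12. {y4, ¬y6} — y4 is true.
  13. {y8, y1} — y1 is true.
  14. {y3, y4, ¬y6} — y4 is true.
  15. {y4, y9} — y9 is true.
  16. {¬y7, y6} — ¬y7 is true.
  17. {¬y2, ¬y3, ¬y6} — ¬y3 is true.
  18. {y4, ¬y1} — y4 is true.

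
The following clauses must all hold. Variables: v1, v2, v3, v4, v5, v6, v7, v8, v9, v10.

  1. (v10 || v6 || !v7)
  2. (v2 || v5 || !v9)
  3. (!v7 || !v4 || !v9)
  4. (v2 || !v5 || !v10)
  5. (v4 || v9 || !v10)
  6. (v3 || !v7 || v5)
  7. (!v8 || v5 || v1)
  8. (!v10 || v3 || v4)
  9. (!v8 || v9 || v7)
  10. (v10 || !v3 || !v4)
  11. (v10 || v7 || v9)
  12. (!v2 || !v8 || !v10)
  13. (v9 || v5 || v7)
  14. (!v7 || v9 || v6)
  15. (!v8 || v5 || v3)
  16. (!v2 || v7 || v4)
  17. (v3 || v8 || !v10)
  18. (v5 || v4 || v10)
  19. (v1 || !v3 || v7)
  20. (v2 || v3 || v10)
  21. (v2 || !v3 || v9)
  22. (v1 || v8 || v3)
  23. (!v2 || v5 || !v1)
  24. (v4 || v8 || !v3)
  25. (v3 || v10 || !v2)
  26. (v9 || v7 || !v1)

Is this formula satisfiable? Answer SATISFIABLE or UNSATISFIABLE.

v6 occurs only positively in the remaining clauses — set v6 = True.
Branch on v1: take v1 = True.
Try v2 = False.
The remaining clauses are satisfied by v3 = True, v4 = False, v5 = True, v7 = False, v8 = True, v9 = True, v10 = False.
Every clause has at least one true literal under this assignment.
So v1 = True, v2 = False, v3 = True, v4 = False, v5 = True, v6 = True, v7 = False, v8 = True, v9 = True, v10 = False is a satisfying assignment.

SATISFIABLE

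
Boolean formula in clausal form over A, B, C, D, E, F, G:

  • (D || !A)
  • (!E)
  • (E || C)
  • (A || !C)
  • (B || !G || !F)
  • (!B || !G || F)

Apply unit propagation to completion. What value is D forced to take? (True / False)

True

(!E) stands alone — E = False.
In (E || C), E is now false; C must hold, so C = True.
(A || !C): since C = True, the clause reduces to (A). A = True.
From (D || !A) and A = True: D = True.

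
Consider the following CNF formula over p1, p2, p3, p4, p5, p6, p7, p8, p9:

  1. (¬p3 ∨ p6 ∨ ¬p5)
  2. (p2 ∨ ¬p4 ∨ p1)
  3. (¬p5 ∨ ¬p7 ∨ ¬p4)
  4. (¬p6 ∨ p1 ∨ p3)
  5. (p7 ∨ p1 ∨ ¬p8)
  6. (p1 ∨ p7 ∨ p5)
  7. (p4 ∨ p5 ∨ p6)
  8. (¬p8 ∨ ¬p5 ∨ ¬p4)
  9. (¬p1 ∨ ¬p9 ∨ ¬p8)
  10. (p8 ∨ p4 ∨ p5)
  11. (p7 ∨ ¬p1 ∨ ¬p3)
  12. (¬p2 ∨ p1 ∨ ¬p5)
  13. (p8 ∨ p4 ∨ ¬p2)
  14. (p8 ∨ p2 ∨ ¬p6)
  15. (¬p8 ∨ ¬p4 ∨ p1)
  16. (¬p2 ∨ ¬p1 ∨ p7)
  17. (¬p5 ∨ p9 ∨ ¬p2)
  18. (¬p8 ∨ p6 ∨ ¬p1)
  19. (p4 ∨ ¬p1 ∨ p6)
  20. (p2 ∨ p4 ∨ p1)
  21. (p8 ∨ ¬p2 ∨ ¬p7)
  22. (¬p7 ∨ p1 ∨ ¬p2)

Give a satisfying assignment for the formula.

Set p1 = True and propagate.
For the remaining variables, p2 = False, p3 = True, p4 = True, p5 = False, p6 = True, p7 = True, p8 = True, p9 = False works.
Every clause has at least one true literal under this assignment.

p1=True  p2=False  p3=True  p4=True  p5=False  p6=True  p7=True  p8=True  p9=False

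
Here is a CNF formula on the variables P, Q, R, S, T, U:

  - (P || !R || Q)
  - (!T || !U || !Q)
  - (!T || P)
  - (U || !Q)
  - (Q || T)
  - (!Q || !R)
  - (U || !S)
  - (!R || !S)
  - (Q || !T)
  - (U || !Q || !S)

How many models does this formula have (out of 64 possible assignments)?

4

Satisfying assignments:
  P=0 Q=1 R=0 S=0 T=0 U=1
  P=0 Q=1 R=0 S=1 T=0 U=1
  P=1 Q=1 R=0 S=0 T=0 U=1
  P=1 Q=1 R=0 S=1 T=0 U=1
Count: 4.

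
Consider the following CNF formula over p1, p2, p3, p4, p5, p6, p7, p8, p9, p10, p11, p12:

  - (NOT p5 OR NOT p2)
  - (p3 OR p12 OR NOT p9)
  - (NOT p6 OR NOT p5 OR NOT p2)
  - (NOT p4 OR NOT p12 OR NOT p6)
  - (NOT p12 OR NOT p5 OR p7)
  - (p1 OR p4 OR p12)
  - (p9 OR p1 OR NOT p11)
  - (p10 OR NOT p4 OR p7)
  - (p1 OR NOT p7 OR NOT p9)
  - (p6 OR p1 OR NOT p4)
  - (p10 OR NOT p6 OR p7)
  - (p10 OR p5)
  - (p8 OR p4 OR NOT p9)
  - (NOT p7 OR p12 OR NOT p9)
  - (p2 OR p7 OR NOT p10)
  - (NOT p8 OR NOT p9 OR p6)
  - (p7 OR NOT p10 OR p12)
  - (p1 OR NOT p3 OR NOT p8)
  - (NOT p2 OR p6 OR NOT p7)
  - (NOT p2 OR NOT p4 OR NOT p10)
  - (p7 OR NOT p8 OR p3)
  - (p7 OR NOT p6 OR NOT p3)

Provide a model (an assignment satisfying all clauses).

p1 = True, p2 = False, p3 = True, p4 = False, p5 = True, p6 = True, p7 = True, p8 = False, p9 = False, p10 = True, p11 = True, p12 = True

Pure literal: p1 appears only positively; assign p1 = True.
Try p2 = False.
For the remaining variables, p3 = True, p4 = False, p5 = True, p6 = True, p7 = True, p8 = False, p9 = False, p10 = True, p11 = True, p12 = True works.
Every clause has at least one true literal under this assignment.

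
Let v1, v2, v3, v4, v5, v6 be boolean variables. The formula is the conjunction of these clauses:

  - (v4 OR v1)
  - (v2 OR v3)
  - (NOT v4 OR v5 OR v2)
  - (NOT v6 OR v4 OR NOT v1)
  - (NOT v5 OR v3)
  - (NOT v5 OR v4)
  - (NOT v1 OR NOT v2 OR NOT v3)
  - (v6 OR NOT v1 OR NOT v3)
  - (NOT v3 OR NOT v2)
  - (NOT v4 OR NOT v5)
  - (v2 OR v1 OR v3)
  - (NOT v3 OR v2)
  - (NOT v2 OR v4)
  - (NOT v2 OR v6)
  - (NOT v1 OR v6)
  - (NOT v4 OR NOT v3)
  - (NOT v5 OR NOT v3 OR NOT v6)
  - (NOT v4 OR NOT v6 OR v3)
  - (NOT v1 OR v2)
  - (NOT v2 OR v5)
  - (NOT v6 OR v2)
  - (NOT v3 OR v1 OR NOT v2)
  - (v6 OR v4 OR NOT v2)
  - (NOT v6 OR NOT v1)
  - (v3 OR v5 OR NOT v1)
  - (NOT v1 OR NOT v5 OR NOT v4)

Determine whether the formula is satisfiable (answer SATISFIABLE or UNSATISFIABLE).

UNSATISFIABLE

v2 = True:
  propagation gives v3=False, v5=False; an empty clause results — contradiction.
v2 = False:
  propagation gives v3=True; an empty clause results — contradiction.
Every branch closes, so no satisfying assignment exists.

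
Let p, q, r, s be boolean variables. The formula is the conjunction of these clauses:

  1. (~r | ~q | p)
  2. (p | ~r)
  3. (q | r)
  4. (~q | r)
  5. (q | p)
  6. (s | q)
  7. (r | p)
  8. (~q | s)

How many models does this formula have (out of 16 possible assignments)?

2

Satisfying assignments:
  p=1 q=0 r=1 s=1
  p=1 q=1 r=1 s=1
That's 2 in total.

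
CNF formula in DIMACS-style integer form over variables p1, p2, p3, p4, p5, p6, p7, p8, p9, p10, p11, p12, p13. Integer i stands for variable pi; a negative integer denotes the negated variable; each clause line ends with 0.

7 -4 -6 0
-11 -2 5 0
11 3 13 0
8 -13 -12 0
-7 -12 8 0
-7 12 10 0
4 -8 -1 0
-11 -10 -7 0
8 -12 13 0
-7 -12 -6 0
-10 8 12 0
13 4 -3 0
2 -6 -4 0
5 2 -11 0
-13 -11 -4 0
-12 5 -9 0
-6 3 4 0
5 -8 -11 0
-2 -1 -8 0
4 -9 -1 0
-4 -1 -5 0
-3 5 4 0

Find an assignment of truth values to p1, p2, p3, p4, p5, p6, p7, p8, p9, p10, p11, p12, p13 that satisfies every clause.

p1=F, p2=T, p3=T, p4=F, p5=T, p6=F, p7=F, p8=F, p9=F, p10=F, p11=T, p12=F, p13=T

Check each clause:
  1. (¬p4 ∨ p7 ∨ ¬p6) — ¬p6 is true.
  2. (p5 ∨ ¬p2 ∨ ¬p11) — p5 is true.
  3. (p13 ∨ p11 ∨ p3) — p11 is true.
  4. (¬p12 ∨ p8 ∨ ¬p13) — ¬p12 is true.
  5. (¬p7 ∨ p8 ∨ ¬p12) — ¬p7 is true.
  6. (¬p7 ∨ p10 ∨ p12) — ¬p7 is true.
  7. (¬p1 ∨ ¬p8 ∨ p4) — ¬p8 is true.
  8. (¬p10 ∨ ¬p7 ∨ ¬p11) — ¬p7 is true.
  9. (p8 ∨ ¬p12 ∨ p13) — ¬p12 is true.
  10. (¬p6 ∨ ¬p12 ∨ ¬p7) — ¬p7 is true.
  11. (p8 ∨ p12 ∨ ¬p10) — ¬p10 is true.
  12. (¬p3 ∨ p13 ∨ p4) — p13 is true.
  13. (p2 ∨ ¬p6 ∨ ¬p4) — p2 is true.
  14. (p2 ∨ ¬p11 ∨ p5) — p5 is true.
  15. (¬p13 ∨ ¬p11 ∨ ¬p4) — ¬p4 is true.
  16. (¬p9 ∨ p5 ∨ ¬p12) — ¬p12 is true.
  17. (p3 ∨ p4 ∨ ¬p6) — ¬p6 is true.
  18. (¬p11 ∨ ¬p8 ∨ p5) — ¬p8 is true.
  19. (¬p8 ∨ ¬p1 ∨ ¬p2) — ¬p8 is true.
  20. (¬p1 ∨ p4 ∨ ¬p9) — ¬p1 is true.
  21. (¬p4 ∨ ¬p1 ∨ ¬p5) — ¬p4 is true.
  22. (p4 ∨ ¬p3 ∨ p5) — p5 is true.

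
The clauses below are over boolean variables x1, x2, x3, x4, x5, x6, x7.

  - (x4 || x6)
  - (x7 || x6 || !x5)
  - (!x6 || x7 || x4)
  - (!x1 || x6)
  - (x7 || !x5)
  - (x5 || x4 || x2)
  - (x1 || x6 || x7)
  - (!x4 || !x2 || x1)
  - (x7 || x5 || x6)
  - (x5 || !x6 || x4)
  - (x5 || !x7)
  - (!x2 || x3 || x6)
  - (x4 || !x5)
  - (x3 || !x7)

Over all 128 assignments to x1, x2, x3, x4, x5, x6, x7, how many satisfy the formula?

10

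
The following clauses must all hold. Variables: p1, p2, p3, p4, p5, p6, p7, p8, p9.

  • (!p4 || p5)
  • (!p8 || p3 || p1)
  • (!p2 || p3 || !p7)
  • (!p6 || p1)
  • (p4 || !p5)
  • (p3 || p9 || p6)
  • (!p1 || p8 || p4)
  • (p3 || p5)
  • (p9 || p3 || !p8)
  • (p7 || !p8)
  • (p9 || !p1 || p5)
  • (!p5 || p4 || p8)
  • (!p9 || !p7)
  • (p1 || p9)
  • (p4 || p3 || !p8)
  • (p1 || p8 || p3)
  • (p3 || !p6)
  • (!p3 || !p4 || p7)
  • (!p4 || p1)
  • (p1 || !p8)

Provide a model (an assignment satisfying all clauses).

p1=T  p2=T  p3=T  p4=T  p5=T  p6=T  p7=T  p8=T  p9=F

Check each clause:
  1. (!p4 || p5) — p5 is true.
  2. (p3 || !p8 || p1) — p1 is true.
  3. (!p7 || !p2 || p3) — p3 is true.
  4. (!p6 || p1) — p1 is true.
  5. (p4 || !p5) — p4 is true.
  6. (p3 || p9 || p6) — p3 is true.
  7. (p4 || p8 || !p1) — p8 is true.
  8. (p5 || p3) — p3 is true.
  9. (!p8 || p3 || p9) — p3 is true.
  10. (!p8 || p7) — p7 is true.
  11. (p9 || !p1 || p5) — p5 is true.
  12. (p8 || !p5 || p4) — p8 is true.
  13. (!p7 || !p9) — !p9 is true.
  14. (p9 || p1) — p1 is true.
  15. (p4 || !p8 || p3) — p3 is true.
  16. (p1 || p8 || p3) — p8 is true.
  17. (p3 || !p6) — p3 is true.
  18. (!p3 || !p4 || p7) — p7 is true.
  19. (p1 || !p4) — p1 is true.
  20. (p1 || !p8) — p1 is true.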